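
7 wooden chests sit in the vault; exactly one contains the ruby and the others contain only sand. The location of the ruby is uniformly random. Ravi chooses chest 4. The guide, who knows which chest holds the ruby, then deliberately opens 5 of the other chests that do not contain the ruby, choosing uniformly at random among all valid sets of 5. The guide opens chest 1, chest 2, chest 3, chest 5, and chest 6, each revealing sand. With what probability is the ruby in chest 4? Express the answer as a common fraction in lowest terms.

Consider each possible location of the ruby in turn.
If it is in any of chests 1, 2, 3, 5, and 6 (prior 1/7 each): that chest was opened and seen not to hold the prize — ruled out; weight (1/7)·0 = 0 each.
If it is in chest 4 (prior 1/7): the guide has 6 equally likely choices, so probability 1/6; weight (1/7)·(1/6) = 1/42.
If it is in chest 7 (prior 1/7): the guide has no choice, probability 1; weight (1/7)·1 = 1/7.
The weights sum to 1/6.
So P(the ruby in chest 4 | the guide opened chest 1, chest 2, chest 3, chest 5, and chest 6) = (1/42) / (1/6) = 1/7.

1/7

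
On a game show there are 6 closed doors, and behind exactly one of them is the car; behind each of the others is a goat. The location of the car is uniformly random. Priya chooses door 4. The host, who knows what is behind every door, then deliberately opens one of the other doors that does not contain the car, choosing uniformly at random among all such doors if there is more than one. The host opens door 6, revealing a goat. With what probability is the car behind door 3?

Apply Bayes' rule, conditioning on where the car actually is.
If it is behind any of doors 1, 2, 3, and 5 (prior 1/6 each): the host has 4 equally likely choices, so probability 1/4; weight (1/6)·(1/4) = 1/24 each.
If it is behind door 4 (prior 1/6): the host has 5 equally likely choices, so probability 1/5; weight (1/6)·(1/5) = 1/30.
If it is behind door 6 (prior 1/6): the host opened door 6, so this case is ruled out; weight (1/6)·0 = 0.
The weights sum to 1/5.
So P(the car behind door 3 | the host opened door 6) = (1/24) / (1/5) = 5/24.

5/24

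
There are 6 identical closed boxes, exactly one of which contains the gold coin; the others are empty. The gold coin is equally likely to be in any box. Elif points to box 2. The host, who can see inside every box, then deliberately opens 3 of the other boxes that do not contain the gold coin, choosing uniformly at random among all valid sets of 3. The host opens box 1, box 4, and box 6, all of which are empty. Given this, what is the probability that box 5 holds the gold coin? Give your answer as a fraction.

Consider each possible location of the gold coin in turn.
If it is in any of boxes 1, 4, and 6 (prior 1/6 each): that box was opened and seen not to hold the prize — ruled out; weight (1/6)·0 = 0 each.
If it is in box 2 (prior 1/6): the host has 10 equally likely choices, so probability 1/10; weight (1/6)·(1/10) = 1/60.
If it is in either of boxes 3 and 5 (prior 1/6 each): the host has 4 equally likely choices, so probability 1/4; weight (1/6)·(1/4) = 1/24 each.
The weights sum to 1/10.
So P(the gold coin in box 5 | the host opened box 1, box 4, and box 6) = (1/24) / (1/10) = 5/12.

5/12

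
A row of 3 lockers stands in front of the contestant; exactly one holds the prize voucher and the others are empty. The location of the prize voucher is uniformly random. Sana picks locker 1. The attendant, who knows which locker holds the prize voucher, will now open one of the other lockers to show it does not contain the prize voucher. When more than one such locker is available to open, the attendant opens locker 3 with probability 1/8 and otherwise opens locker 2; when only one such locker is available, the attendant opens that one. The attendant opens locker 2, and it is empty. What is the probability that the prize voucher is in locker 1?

7/15

Consider each possible location of the prize voucher in turn.
If it is in locker 1 (prior 1/3): locker 3 is available but not opened, probability 7/8; weight (1/3)·(7/8) = 7/24.
If it is in locker 2 (prior 1/3): the attendant opened locker 2, so this case is ruled out; weight (1/3)·0 = 0.
If it is in locker 3 (prior 1/3): only locker 2 is available, probability 1; weight (1/3)·1 = 1/3.
The weights sum to 5/8.
So P(the prize voucher in locker 1 | the attendant opened locker 2) = (7/24) / (5/8) = 7/15.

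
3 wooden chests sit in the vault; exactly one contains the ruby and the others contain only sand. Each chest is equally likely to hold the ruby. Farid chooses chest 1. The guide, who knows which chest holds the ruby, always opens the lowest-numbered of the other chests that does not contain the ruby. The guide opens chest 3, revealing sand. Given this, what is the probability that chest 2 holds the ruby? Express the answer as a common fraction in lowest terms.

1

Consider each possible location of the ruby in turn.
If it is in chest 1 (prior 1/3): the guide would have opened chest 2 instead, probability 0; weight (1/3)·0 = 0.
If it is in chest 2 (prior 1/3): chest 3 is the lowest-numbered option available, probability 1; weight (1/3)·1 = 1/3.
If it is in chest 3 (prior 1/3): the guide opened chest 3, so this case is ruled out; weight (1/3)·0 = 0.
The weights sum to 1/3.
So P(the ruby in chest 2 | the guide opened chest 3) = (1/3) / (1/3) = 1.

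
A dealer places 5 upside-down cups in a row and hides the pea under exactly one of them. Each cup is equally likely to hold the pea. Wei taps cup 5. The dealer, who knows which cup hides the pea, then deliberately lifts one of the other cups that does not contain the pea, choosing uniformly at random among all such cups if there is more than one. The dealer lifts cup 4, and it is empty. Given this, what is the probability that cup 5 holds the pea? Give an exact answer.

1/5

Consider each possible location of the pea in turn.
If it is under any of cups 1, 2, and 3 (prior 1/5 each): the dealer has 3 equally likely choices, so probability 1/3; weight (1/5)·(1/3) = 1/15 each.
If it is under cup 4 (prior 1/5): the dealer opened cup 4, so this case is ruled out; weight (1/5)·0 = 0.
If it is under cup 5 (prior 1/5): the dealer has 4 equally likely choices, so probability 1/4; weight (1/5)·(1/4) = 1/20.
The weights sum to 1/4.
So P(the pea under cup 5 | the dealer opened cup 4) = (1/20) / (1/4) = 1/5.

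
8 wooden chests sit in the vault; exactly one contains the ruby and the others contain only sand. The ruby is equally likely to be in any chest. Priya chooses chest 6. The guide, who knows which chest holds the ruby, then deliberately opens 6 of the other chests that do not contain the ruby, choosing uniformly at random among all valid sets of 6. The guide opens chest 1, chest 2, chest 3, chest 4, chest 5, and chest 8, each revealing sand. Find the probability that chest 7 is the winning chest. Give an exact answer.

Apply Bayes' rule, conditioning on where the ruby actually is.
If it is in any of chests 1, 2, 3, 4, 5, and 8 (prior 1/8 each): that chest was opened and seen not to hold the prize — ruled out; weight (1/8)·0 = 0 each.
If it is in chest 6 (prior 1/8): the guide has 7 equally likely choices, so probability 1/7; weight (1/8)·(1/7) = 1/56.
If it is in chest 7 (prior 1/8): the guide has no choice, probability 1; weight (1/8)·1 = 1/8.
The weights sum to 1/7.
So P(the ruby in chest 7 | the guide opened chest 1, chest 2, chest 3, chest 4, chest 5, and chest 8) = (1/8) / (1/7) = 7/8.

7/8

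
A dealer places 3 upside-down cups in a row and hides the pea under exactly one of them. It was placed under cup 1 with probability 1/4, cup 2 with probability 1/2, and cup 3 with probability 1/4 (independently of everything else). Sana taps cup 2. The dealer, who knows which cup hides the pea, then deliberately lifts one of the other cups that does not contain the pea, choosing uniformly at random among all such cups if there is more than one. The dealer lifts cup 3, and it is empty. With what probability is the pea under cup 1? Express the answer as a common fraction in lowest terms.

1/2

Consider each possible location of the pea in turn.
If it is under cup 1 (prior 1/4): the dealer has no choice, probability 1; weight (1/4)·1 = 1/4.
If it is under cup 2 (prior 1/2): the dealer has 2 equally likely choices, so probability 1/2; weight (1/2)·(1/2) = 1/4.
If it is under cup 3 (prior 1/4): the dealer opened cup 3, so this case is ruled out; weight (1/4)·0 = 0.
The weights sum to 1/2.
So P(the pea under cup 1 | the dealer opened cup 3) = (1/4) / (1/2) = 1/2.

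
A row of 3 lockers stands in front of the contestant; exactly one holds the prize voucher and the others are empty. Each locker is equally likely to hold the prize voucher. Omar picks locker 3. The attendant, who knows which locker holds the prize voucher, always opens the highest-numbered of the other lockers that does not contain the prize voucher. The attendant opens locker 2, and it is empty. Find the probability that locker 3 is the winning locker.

1/2

Consider each possible location of the prize voucher in turn.
If it is in either of lockers 1 and 3 (prior 1/3 each): locker 2 is the highest-numbered option available, probability 1; weight (1/3)·1 = 1/3 each.
If it is in locker 2 (prior 1/3): the attendant opened locker 2, so this case is ruled out; weight (1/3)·0 = 0.
The weights sum to 2/3.
So P(the prize voucher in locker 3 | the attendant opened locker 2) = (1/3) / (2/3) = 1/2.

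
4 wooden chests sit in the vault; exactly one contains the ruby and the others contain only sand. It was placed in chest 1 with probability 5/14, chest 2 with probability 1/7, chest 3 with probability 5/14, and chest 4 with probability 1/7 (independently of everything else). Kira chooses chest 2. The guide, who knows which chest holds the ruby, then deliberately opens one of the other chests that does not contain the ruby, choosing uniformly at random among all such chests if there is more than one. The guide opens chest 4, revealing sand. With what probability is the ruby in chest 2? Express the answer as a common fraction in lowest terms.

Apply Bayes' rule, conditioning on where the ruby actually is.
If it is in either of chests 1 and 3 (prior 5/14 each): the guide has 2 equally likely choices, so probability 1/2; weight (5/14)·(1/2) = 5/28 each.
If it is in chest 2 (prior 1/7): the guide has 3 equally likely choices, so probability 1/3; weight (1/7)·(1/3) = 1/21.
If it is in chest 4 (prior 1/7): the guide opened chest 4, so this case is ruled out; weight (1/7)·0 = 0.
The weights sum to 17/42.
So P(the ruby in chest 2 | the guide opened chest 4) = (1/21) / (17/42) = 2/17.

2/17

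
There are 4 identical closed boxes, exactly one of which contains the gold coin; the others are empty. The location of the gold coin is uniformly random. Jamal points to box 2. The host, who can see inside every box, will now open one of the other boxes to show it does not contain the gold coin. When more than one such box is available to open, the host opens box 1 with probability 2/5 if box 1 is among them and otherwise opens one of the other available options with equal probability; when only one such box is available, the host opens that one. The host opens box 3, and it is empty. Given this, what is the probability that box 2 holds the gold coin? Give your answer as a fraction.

3/14

Consider each possible location of the gold coin in turn.
If it is in box 1 (prior 1/4): box 1 holds the prize so is unavailable; the host chooses uniformly among the 2 others, probability 1/2; weight (1/4)·(1/2) = 1/8.
If it is in box 2 (prior 1/4): box 1 is available but not opened; box 3 gets probability (1 − 2/5)/2 = 3/10; weight (1/4)·(3/10) = 3/40.
If it is in box 3 (prior 1/4): the host opened box 3, so this case is ruled out; weight (1/4)·0 = 0.
If it is in box 4 (prior 1/4): box 1 is available but not opened, probability 3/5; weight (1/4)·(3/5) = 3/20.
The weights sum to 7/20.
So P(the gold coin in box 2 | the host opened box 3) = (3/40) / (7/20) = 3/14.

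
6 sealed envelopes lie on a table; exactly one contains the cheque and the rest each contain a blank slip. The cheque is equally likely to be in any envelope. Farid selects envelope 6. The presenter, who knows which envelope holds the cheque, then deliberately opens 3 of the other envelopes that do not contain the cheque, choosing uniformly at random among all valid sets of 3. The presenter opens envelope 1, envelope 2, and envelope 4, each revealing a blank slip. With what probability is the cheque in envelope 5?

5/12

Consider each possible location of the cheque in turn.
If it is in any of envelopes 1, 2, and 4 (prior 1/6 each): that envelope was opened and seen not to hold the prize — ruled out; weight (1/6)·0 = 0 each.
If it is in either of envelopes 3 and 5 (prior 1/6 each): the presenter has 4 equally likely choices, so probability 1/4; weight (1/6)·(1/4) = 1/24 each.
If it is in envelope 6 (prior 1/6): the presenter has 10 equally likely choices, so probability 1/10; weight (1/6)·(1/10) = 1/60.
The weights sum to 1/10.
So P(the cheque in envelope 5 | the presenter opened envelope 1, envelope 2, and envelope 4) = (1/24) / (1/10) = 5/12.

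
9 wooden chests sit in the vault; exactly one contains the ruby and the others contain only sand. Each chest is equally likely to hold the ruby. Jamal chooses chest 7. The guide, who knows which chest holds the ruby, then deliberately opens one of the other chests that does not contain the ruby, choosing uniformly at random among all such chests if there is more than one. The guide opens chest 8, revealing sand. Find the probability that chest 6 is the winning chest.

8/63

Apply Bayes' rule, conditioning on where the ruby actually is.
If it is in any of chests 1, 2, 3, 4, 5, 6, and 9 (prior 1/9 each): the guide has 7 equally likely choices, so probability 1/7; weight (1/9)·(1/7) = 1/63 each.
If it is in chest 7 (prior 1/9): the guide has 8 equally likely choices, so probability 1/8; weight (1/9)·(1/8) = 1/72.
If it is in chest 8 (prior 1/9): the guide opened chest 8, so this case is ruled out; weight (1/9)·0 = 0.
The weights sum to 1/8.
So P(the ruby in chest 6 | the guide opened chest 8) = (1/63) / (1/8) = 8/63.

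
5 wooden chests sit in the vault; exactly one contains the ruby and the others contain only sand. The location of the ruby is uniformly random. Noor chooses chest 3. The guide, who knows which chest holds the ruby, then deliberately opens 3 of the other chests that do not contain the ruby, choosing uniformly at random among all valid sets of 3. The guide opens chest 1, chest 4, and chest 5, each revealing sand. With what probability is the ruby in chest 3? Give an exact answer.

1/5

Apply Bayes' rule, conditioning on where the ruby actually is.
If it is in any of chests 1, 4, and 5 (prior 1/5 each): that chest was opened and seen not to hold the prize — ruled out; weight (1/5)·0 = 0 each.
If it is in chest 2 (prior 1/5): the guide has no choice, probability 1; weight (1/5)·1 = 1/5.
If it is in chest 3 (prior 1/5): the guide has 4 equally likely choices, so probability 1/4; weight (1/5)·(1/4) = 1/20.
The weights sum to 1/4.
So P(the ruby in chest 3 | the guide opened chest 1, chest 4, and chest 5) = (1/20) / (1/4) = 1/5.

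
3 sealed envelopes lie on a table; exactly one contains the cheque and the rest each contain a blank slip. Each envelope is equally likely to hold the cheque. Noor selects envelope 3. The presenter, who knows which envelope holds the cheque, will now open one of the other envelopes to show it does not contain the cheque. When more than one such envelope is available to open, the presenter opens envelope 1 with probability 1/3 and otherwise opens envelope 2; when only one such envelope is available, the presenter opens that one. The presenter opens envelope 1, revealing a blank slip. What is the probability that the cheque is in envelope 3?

Apply Bayes' rule, conditioning on where the cheque actually is.
If it is in envelope 1 (prior 1/3): the presenter opened envelope 1, so this case is ruled out; weight (1/3)·0 = 0.
If it is in envelope 2 (prior 1/3): only envelope 1 is available, probability 1; weight (1/3)·1 = 1/3.
If it is in envelope 3 (prior 1/3): envelope 1 is available, opened with probability 1/3; weight (1/3)·(1/3) = 1/9.
The weights sum to 4/9.
So P(the cheque in envelope 3 | the presenter opened envelope 1) = (1/9) / (4/9) = 1/4.

1/4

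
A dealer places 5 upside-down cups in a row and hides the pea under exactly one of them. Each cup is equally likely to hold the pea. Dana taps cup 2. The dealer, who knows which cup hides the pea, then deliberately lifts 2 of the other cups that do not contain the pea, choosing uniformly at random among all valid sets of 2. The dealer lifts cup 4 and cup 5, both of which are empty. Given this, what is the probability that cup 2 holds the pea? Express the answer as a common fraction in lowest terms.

1/5

Consider each possible location of the pea in turn.
If it is under either of cups 1 and 3 (prior 1/5 each): the dealer has 3 equally likely choices, so probability 1/3; weight (1/5)·(1/3) = 1/15 each.
If it is under cup 2 (prior 1/5): the dealer has 6 equally likely choices, so probability 1/6; weight (1/5)·(1/6) = 1/30.
If it is under either of cups 4 and 5 (prior 1/5 each): that cup was opened and seen not to hold the prize — ruled out; weight (1/5)·0 = 0 each.
The weights sum to 1/6.
So P(the pea under cup 2 | the dealer opened cup 4 and cup 5) = (1/30) / (1/6) = 1/5.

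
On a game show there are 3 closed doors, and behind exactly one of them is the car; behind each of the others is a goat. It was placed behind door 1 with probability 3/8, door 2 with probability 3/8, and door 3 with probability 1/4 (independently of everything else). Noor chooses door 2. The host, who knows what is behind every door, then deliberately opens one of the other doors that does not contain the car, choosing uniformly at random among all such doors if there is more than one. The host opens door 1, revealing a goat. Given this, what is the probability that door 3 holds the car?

Consider each possible location of the car in turn.
If it is behind door 1 (prior 3/8): the host opened door 1, so this case is ruled out; weight (3/8)·0 = 0.
If it is behind door 2 (prior 3/8): the host has 2 equally likely choices, so probability 1/2; weight (3/8)·(1/2) = 3/16.
If it is behind door 3 (prior 1/4): the host has no choice, probability 1; weight (1/4)·1 = 1/4.
The weights sum to 7/16.
So P(the car behind door 3 | the host opened door 1) = (1/4) / (7/16) = 4/7.

4/7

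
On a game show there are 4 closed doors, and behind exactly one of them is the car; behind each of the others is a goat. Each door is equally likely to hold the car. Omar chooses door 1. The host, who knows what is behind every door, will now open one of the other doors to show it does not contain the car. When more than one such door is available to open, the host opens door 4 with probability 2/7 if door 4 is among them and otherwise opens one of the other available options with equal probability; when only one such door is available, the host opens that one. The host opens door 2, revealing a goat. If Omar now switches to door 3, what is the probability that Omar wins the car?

Apply Bayes' rule, conditioning on where the car actually is.
If it is behind door 1 (prior 1/4): door 4 is available but not opened; door 2 gets probability (1 − 2/7)/2 = 5/14; weight (1/4)·(5/14) = 5/56.
If it is behind door 2 (prior 1/4): the host opened door 2, so this case is ruled out; weight (1/4)·0 = 0.
If it is behind door 3 (prior 1/4): door 4 is available but not opened, probability 5/7; weight (1/4)·(5/7) = 5/28.
If it is behind door 4 (prior 1/4): door 4 holds the prize so is unavailable; the host chooses uniformly among the 2 others, probability 1/2; weight (1/4)·(1/2) = 1/8.
The weights sum to 11/28.
So P(the car behind door 3 | the host opened door 2) = (5/28) / (11/28) = 5/11.

5/11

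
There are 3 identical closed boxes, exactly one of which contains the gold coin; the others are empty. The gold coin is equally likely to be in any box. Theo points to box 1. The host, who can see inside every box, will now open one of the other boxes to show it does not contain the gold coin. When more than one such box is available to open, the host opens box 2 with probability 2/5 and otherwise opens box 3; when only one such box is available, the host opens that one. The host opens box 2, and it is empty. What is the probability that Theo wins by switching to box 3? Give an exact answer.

5/7

Apply Bayes' rule, conditioning on where the gold coin actually is.
If it is in box 1 (prior 1/3): box 2 is available, opened with probability 2/5; weight (1/3)·(2/5) = 2/15.
If it is in box 2 (prior 1/3): the host opened box 2, so this case is ruled out; weight (1/3)·0 = 0.
If it is in box 3 (prior 1/3): only box 2 is available, probability 1; weight (1/3)·1 = 1/3.
The weights sum to 7/15.
So P(the gold coin in box 3 | the host opened box 2) = (1/3) / (7/15) = 5/7.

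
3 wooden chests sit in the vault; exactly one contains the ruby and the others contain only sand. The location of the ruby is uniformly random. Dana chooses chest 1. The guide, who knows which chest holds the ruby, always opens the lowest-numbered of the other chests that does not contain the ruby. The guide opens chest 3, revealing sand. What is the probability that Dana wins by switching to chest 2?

1

Condition on the true location of the ruby.
If it is in chest 1 (prior 1/3): the guide would have opened chest 2 instead, probability 0; weight (1/3)·0 = 0.
If it is in chest 2 (prior 1/3): chest 3 is the lowest-numbered option available, probability 1; weight (1/3)·1 = 1/3.
If it is in chest 3 (prior 1/3): the guide opened chest 3, so this case is ruled out; weight (1/3)·0 = 0.
The weights sum to 1/3.
So P(the ruby in chest 2 | the guide opened chest 3) = (1/3) / (1/3) = 1.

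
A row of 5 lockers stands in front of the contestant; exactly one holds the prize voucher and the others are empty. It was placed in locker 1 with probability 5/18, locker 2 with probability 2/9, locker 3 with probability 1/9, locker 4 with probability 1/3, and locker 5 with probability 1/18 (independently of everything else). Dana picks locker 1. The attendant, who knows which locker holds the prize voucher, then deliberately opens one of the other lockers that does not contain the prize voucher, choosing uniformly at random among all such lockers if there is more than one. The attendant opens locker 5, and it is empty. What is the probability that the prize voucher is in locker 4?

Condition on the true location of the prize voucher.
If it is in locker 1 (prior 5/18): the attendant has 4 equally likely choices, so probability 1/4; weight (5/18)·(1/4) = 5/72.
If it is in locker 2 (prior 2/9): the attendant has 3 equally likely choices, so probability 1/3; weight (2/9)·(1/3) = 2/27.
If it is in locker 3 (prior 1/9): the attendant has 3 equally likely choices, so probability 1/3; weight (1/9)·(1/3) = 1/27.
If it is in locker 4 (prior 1/3): the attendant has 3 equally likely choices, so probability 1/3; weight (1/3)·(1/3) = 1/9.
If it is in locker 5 (prior 1/18): the attendant opened locker 5, so this case is ruled out; weight (1/18)·0 = 0.
The weights sum to 7/24.
So P(the prize voucher in locker 4 | the attendant opened locker 5) = (1/9) / (7/24) = 8/21.

8/21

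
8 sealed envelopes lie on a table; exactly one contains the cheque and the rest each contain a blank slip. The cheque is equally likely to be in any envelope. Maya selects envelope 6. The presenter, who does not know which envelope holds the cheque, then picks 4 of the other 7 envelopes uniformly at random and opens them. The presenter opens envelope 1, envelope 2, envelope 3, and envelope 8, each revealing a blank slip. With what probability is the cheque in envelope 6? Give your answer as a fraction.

Consider each possible location of the cheque in turn.
If it is in any of envelopes 1, 2, 3, and 8 (prior 1/8 each): that envelope was opened and seen not to hold the prize — ruled out; weight (1/8)·0 = 0 each.
If it is in any of envelopes 4, 5, 6, and 7 (prior 1/8 each): the presenter picks exactly this set with probability 1/35 regardless, and none is the prize; weight (1/8)·(1/35) = 1/280 each.
The weights sum to 1/70.
So P(the cheque in envelope 6 | the presenter opened envelope 1, envelope 2, envelope 3, and envelope 8) = (1/280) / (1/70) = 1/4.

1/4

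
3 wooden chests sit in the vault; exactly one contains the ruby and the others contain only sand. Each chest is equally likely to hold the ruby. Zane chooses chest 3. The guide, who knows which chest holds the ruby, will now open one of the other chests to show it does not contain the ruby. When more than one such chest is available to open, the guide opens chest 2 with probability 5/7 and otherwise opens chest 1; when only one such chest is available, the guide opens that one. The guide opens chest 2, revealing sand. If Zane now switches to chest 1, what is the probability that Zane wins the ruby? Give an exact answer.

7/12

Condition on the true location of the ruby.
If it is in chest 1 (prior 1/3): only chest 2 is available, probability 1; weight (1/3)·1 = 1/3.
If it is in chest 2 (prior 1/3): the guide opened chest 2, so this case is ruled out; weight (1/3)·0 = 0.
If it is in chest 3 (prior 1/3): chest 2 is available, opened with probability 5/7; weight (1/3)·(5/7) = 5/21.
The weights sum to 4/7.
So P(the ruby in chest 1 | the guide opened chest 2) = (1/3) / (4/7) = 7/12.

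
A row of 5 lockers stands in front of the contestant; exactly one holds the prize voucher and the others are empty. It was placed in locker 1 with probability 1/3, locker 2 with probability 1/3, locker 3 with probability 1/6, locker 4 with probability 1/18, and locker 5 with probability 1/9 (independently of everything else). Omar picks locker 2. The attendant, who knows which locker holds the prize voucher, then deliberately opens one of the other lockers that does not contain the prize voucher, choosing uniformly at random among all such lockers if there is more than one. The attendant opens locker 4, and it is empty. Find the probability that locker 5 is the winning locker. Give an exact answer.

Consider each possible location of the prize voucher in turn.
If it is in locker 1 (prior 1/3): the attendant has 3 equally likely choices, so probability 1/3; weight (1/3)·(1/3) = 1/9.
If it is in locker 2 (prior 1/3): the attendant has 4 equally likely choices, so probability 1/4; weight (1/3)·(1/4) = 1/12.
If it is in locker 3 (prior 1/6): the attendant has 3 equally likely choices, so probability 1/3; weight (1/6)·(1/3) = 1/18.
If it is in locker 4 (prior 1/18): the attendant opened locker 4, so this case is ruled out; weight (1/18)·0 = 0.
If it is in locker 5 (prior 1/9): the attendant has 3 equally likely choices, so probability 1/3; weight (1/9)·(1/3) = 1/27.
The weights sum to 31/108.
So P(the prize voucher in locker 5 | the attendant opened locker 4) = (1/27) / (31/108) = 4/31.

4/31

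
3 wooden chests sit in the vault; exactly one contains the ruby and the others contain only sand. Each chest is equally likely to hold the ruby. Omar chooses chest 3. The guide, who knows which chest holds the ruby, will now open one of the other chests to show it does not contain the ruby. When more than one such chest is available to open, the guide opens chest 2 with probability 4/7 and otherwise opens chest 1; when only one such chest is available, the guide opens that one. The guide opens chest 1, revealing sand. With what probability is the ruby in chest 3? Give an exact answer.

Apply Bayes' rule, conditioning on where the ruby actually is.
If it is in chest 1 (prior 1/3): the guide opened chest 1, so this case is ruled out; weight (1/3)·0 = 0.
If it is in chest 2 (prior 1/3): only chest 1 is available, probability 1; weight (1/3)·1 = 1/3.
If it is in chest 3 (prior 1/3): chest 2 is available but not opened, probability 3/7; weight (1/3)·(3/7) = 1/7.
The weights sum to 10/21.
So P(the ruby in chest 3 | the guide opened chest 1) = (1/7) / (10/21) = 3/10.

3/10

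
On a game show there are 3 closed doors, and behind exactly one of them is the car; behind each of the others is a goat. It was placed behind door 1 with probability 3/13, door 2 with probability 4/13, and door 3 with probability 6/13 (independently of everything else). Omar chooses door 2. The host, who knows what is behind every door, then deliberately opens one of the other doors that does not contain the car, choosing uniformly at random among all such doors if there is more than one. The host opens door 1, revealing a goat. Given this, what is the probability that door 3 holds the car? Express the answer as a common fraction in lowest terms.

3/4

Consider each possible location of the car in turn.
If it is behind door 1 (prior 3/13): the host opened door 1, so this case is ruled out; weight (3/13)·0 = 0.
If it is behind door 2 (prior 4/13): the host has 2 equally likely choices, so probability 1/2; weight (4/13)·(1/2) = 2/13.
If it is behind door 3 (prior 6/13): the host has no choice, probability 1; weight (6/13)·1 = 6/13.
The weights sum to 8/13.
So P(the car behind door 3 | the host opened door 1) = (6/13) / (8/13) = 3/4.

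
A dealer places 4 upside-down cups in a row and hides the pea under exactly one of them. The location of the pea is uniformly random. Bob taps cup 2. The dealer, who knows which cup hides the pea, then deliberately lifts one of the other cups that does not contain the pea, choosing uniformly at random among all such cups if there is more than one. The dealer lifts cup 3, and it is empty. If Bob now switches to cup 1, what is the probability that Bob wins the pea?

3/8

Apply Bayes' rule, conditioning on where the pea actually is.
If it is under either of cups 1 and 4 (prior 1/4 each): the dealer has 2 equally likely choices, so probability 1/2; weight (1/4)·(1/2) = 1/8 each.
If it is under cup 2 (prior 1/4): the dealer has 3 equally likely choices, so probability 1/3; weight (1/4)·(1/3) = 1/12.
If it is under cup 3 (prior 1/4): the dealer opened cup 3, so this case is ruled out; weight (1/4)·0 = 0.
The weights sum to 1/3.
So P(the pea under cup 1 | the dealer opened cup 3) = (1/8) / (1/3) = 3/8.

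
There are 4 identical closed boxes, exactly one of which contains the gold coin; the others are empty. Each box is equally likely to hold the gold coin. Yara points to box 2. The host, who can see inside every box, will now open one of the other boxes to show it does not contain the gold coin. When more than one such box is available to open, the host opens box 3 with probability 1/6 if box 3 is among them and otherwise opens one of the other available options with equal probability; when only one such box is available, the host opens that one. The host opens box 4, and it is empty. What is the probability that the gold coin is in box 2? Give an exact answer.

5/21

Condition on the true location of the gold coin.
If it is in box 1 (prior 1/4): box 3 is available but not opened, probability 5/6; weight (1/4)·(5/6) = 5/24.
If it is in box 2 (prior 1/4): box 3 is available but not opened; box 4 gets probability (1 − 1/6)/2 = 5/12; weight (1/4)·(5/12) = 5/48.
If it is in box 3 (prior 1/4): box 3 holds the prize so is unavailable; the host chooses uniformly among the 2 others, probability 1/2; weight (1/4)·(1/2) = 1/8.
If it is in box 4 (prior 1/4): the host opened box 4, so this case is ruled out; weight (1/4)·0 = 0.
The weights sum to 7/16.
So P(the gold coin in box 2 | the host opened box 4) = (5/48) / (7/16) = 5/21.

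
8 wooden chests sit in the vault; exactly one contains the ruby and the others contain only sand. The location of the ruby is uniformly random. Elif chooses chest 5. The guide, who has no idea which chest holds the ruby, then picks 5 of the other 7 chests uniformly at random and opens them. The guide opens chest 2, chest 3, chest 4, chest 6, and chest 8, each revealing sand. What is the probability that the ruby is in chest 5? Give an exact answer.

1/3

Apply Bayes' rule, conditioning on where the ruby actually is.
If it is in any of chests 1, 5, and 7 (prior 1/8 each): the guide picks exactly this set with probability 1/21 regardless, and none is the prize; weight (1/8)·(1/21) = 1/168 each.
If it is in any of chests 2, 3, 4, 6, and 8 (prior 1/8 each): that chest was opened and seen not to hold the prize — ruled out; weight (1/8)·0 = 0 each.
The weights sum to 1/56.
So P(the ruby in chest 5 | the guide opened chest 2, chest 3, chest 4, chest 6, and chest 8) = (1/168) / (1/56) = 1/3.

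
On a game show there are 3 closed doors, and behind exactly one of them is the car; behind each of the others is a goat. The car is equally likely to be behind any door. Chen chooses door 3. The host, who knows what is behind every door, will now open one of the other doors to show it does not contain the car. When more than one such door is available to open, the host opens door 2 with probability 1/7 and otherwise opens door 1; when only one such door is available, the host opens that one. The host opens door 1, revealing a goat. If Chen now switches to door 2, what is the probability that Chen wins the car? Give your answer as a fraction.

7/13

Condition on the true location of the car.
If it is behind door 1 (prior 1/3): the host opened door 1, so this case is ruled out; weight (1/3)·0 = 0.
If it is behind door 2 (prior 1/3): only door 1 is available, probability 1; weight (1/3)·1 = 1/3.
If it is behind door 3 (prior 1/3): door 2 is available but not opened, probability 6/7; weight (1/3)·(6/7) = 2/7.
The weights sum to 13/21.
So P(the car behind door 2 | the host opened door 1) = (1/3) / (13/21) = 7/13.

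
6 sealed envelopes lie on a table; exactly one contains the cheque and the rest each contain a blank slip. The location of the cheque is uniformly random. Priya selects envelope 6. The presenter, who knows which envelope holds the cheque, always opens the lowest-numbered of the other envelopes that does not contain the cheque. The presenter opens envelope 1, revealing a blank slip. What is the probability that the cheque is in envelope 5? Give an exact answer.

Apply Bayes' rule, conditioning on where the cheque actually is.
If it is in envelope 1 (prior 1/6): the presenter opened envelope 1, so this case is ruled out; weight (1/6)·0 = 0.
If it is in any of envelopes 2, 3, 4, 5, and 6 (prior 1/6 each): envelope 1 is the lowest-numbered option available, probability 1; weight (1/6)·1 = 1/6 each.
The weights sum to 5/6.
So P(the cheque in envelope 5 | the presenter opened envelope 1) = (1/6) / (5/6) = 1/5.

1/5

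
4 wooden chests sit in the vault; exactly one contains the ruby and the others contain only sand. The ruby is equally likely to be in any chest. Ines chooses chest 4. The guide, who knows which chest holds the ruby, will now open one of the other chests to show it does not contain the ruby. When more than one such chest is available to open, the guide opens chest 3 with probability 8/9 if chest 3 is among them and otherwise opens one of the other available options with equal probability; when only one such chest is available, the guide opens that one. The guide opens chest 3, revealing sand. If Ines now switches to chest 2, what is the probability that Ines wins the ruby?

1/3

Condition on the true location of the ruby.
If it is in any of chests 1, 2, and 4 (prior 1/4 each): chest 3 is available, opened with probability 8/9; weight (1/4)·(8/9) = 2/9 each.
If it is in chest 3 (prior 1/4): the guide opened chest 3, so this case is ruled out; weight (1/4)·0 = 0.
The weights sum to 2/3.
So P(the ruby in chest 2 | the guide opened chest 3) = (2/9) / (2/3) = 1/3.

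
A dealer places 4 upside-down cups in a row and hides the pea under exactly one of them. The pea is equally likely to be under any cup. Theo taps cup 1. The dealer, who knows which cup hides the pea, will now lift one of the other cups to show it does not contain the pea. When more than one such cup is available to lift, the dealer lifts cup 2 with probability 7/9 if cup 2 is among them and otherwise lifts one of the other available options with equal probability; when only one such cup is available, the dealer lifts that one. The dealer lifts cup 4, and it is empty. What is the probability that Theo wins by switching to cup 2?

3/5

Condition on the true location of the pea.
If it is under cup 1 (prior 1/4): cup 2 is available but not opened; cup 4 gets probability (1 − 7/9)/2 = 1/9; weight (1/4)·(1/9) = 1/36.
If it is under cup 2 (prior 1/4): cup 2 holds the prize so is unavailable; the dealer chooses uniformly among the 2 others, probability 1/2; weight (1/4)·(1/2) = 1/8.
If it is under cup 3 (prior 1/4): cup 2 is available but not opened, probability 2/9; weight (1/4)·(2/9) = 1/18.
If it is under cup 4 (prior 1/4): the dealer opened cup 4, so this case is ruled out; weight (1/4)·0 = 0.
The weights sum to 5/24.
So P(the pea under cup 2 | the dealer opened cup 4) = (1/8) / (5/24) = 3/5.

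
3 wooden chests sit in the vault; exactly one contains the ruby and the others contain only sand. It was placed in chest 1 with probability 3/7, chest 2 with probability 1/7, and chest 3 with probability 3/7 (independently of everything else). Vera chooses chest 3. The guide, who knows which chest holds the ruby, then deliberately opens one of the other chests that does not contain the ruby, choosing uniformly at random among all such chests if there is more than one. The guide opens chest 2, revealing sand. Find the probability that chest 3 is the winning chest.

1/3

Apply Bayes' rule, conditioning on where the ruby actually is.
If it is in chest 1 (prior 3/7): the guide has no choice, probability 1; weight (3/7)·1 = 3/7.
If it is in chest 2 (prior 1/7): the guide opened chest 2, so this case is ruled out; weight (1/7)·0 = 0.
If it is in chest 3 (prior 3/7): the guide has 2 equally likely choices, so probability 1/2; weight (3/7)·(1/2) = 3/14.
The weights sum to 9/14.
So P(the ruby in chest 3 | the guide opened chest 2) = (3/14) / (9/14) = 1/3.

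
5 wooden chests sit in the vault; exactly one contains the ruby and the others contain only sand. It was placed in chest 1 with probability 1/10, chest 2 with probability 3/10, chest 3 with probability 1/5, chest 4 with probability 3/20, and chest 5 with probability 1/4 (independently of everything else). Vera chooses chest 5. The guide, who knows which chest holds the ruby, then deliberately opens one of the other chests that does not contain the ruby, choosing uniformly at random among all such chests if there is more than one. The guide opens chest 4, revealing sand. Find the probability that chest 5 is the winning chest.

5/21

Condition on the true location of the ruby.
If it is in chest 1 (prior 1/10): the guide has 3 equally likely choices, so probability 1/3; weight (1/10)·(1/3) = 1/30.
If it is in chest 2 (prior 3/10): the guide has 3 equally likely choices, so probability 1/3; weight (3/10)·(1/3) = 1/10.
If it is in chest 3 (prior 1/5): the guide has 3 equally likely choices, so probability 1/3; weight (1/5)·(1/3) = 1/15.
If it is in chest 4 (prior 3/20): the guide opened chest 4, so this case is ruled out; weight (3/20)·0 = 0.
If it is in chest 5 (prior 1/4): the guide has 4 equally likely choices, so probability 1/4; weight (1/4)·(1/4) = 1/16.
The weights sum to 21/80.
So P(the ruby in chest 5 | the guide opened chest 4) = (1/16) / (21/80) = 5/21.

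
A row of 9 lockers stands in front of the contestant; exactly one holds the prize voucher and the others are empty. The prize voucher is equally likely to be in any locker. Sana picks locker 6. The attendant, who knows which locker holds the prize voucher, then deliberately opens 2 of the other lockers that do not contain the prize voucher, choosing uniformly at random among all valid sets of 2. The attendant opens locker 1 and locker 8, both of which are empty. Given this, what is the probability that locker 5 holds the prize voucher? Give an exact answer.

Condition on the true location of the prize voucher.
If it is in either of lockers 1 and 8 (prior 1/9 each): that locker was opened and seen not to hold the prize — ruled out; weight (1/9)·0 = 0 each.
If it is in any of lockers 2, 3, 4, 5, 7, and 9 (prior 1/9 each): the attendant has 21 equally likely choices, so probability 1/21; weight (1/9)·(1/21) = 1/189 each.
If it is in locker 6 (prior 1/9): the attendant has 28 equally likely choices, so probability 1/28; weight (1/9)·(1/28) = 1/252.
The weights sum to 1/28.
So P(the prize voucher in locker 5 | the attendant opened locker 1 and locker 8) = (1/189) / (1/28) = 4/27.

4/27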